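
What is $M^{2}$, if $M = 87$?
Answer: $7569$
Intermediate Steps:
$M^{2} = 87^{2} = 7569$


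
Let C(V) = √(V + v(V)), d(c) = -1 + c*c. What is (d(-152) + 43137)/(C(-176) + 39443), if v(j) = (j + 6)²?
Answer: 522540864/311144305 - 26496*√7181/311144305 ≈ 1.6722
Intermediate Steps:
d(c) = -1 + c²
v(j) = (6 + j)²
C(V) = √(V + (6 + V)²)
(d(-152) + 43137)/(C(-176) + 39443) = ((-1 + (-152)²) + 43137)/(√(-176 + (6 - 176)²) + 39443) = ((-1 + 23104) + 43137)/(√(-176 + (-170)²) + 39443) = (23103 + 43137)/(√(-176 + 28900) + 39443) = 66240/(√28724 + 39443) = 66240/(2*√7181 + 39443) = 66240/(39443 + 2*√7181)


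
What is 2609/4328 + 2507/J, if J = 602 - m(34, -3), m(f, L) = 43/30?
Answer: 372515233/77977576 ≈ 4.7772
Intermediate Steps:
m(f, L) = 43/30 (m(f, L) = 43*(1/30) = 43/30)
J = 18017/30 (J = 602 - 1*43/30 = 602 - 43/30 = 18017/30 ≈ 600.57)
2609/4328 + 2507/J = 2609/4328 + 2507/(18017/30) = 2609*(1/4328) + 2507*(30/18017) = 2609/4328 + 75210/18017 = 372515233/77977576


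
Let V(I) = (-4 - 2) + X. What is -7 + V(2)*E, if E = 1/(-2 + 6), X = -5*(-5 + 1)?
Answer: -7/2 ≈ -3.5000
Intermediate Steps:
X = 20 (X = -5*(-4) = 20)
V(I) = 14 (V(I) = (-4 - 2) + 20 = -6 + 20 = 14)
E = ¼ (E = 1/4 = ¼ ≈ 0.25000)
-7 + V(2)*E = -7 + 14*(¼) = -7 + 7/2 = -7/2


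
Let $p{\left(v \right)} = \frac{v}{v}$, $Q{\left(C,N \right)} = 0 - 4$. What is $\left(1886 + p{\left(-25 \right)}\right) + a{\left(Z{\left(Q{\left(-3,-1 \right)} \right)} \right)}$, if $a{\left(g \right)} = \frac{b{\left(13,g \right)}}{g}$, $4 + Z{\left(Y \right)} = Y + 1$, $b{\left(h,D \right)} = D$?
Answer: $1888$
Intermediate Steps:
$Q{\left(C,N \right)} = -4$ ($Q{\left(C,N \right)} = 0 - 4 = -4$)
$p{\left(v \right)} = 1$
$Z{\left(Y \right)} = -3 + Y$ ($Z{\left(Y \right)} = -4 + \left(Y + 1\right) = -4 + \left(1 + Y\right) = -3 + Y$)
$a{\left(g \right)} = 1$ ($a{\left(g \right)} = \frac{g}{g} = 1$)
$\left(1886 + p{\left(-25 \right)}\right) + a{\left(Z{\left(Q{\left(-3,-1 \right)} \right)} \right)} = \left(1886 + 1\right) + 1 = 1887 + 1 = 1888$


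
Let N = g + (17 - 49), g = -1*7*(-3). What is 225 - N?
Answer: 236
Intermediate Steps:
g = 21 (g = -7*(-3) = 21)
N = -11 (N = 21 + (17 - 49) = 21 - 32 = -11)
225 - N = 225 - 1*(-11) = 225 + 11 = 236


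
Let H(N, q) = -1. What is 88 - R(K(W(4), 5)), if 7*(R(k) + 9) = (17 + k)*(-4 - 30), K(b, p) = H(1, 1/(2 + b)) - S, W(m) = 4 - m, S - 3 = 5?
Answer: 951/7 ≈ 135.86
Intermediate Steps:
S = 8 (S = 3 + 5 = 8)
K(b, p) = -9 (K(b, p) = -1 - 1*8 = -1 - 8 = -9)
R(k) = -641/7 - 34*k/7 (R(k) = -9 + ((17 + k)*(-4 - 30))/7 = -9 + ((17 + k)*(-34))/7 = -9 + (-578 - 34*k)/7 = -9 + (-578/7 - 34*k/7) = -641/7 - 34*k/7)
88 - R(K(W(4), 5)) = 88 - (-641/7 - 34/7*(-9)) = 88 - (-641/7 + 306/7) = 88 - 1*(-335/7) = 88 + 335/7 = 951/7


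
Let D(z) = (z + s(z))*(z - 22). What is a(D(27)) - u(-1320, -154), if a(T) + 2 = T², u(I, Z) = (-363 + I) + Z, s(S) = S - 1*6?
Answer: 59435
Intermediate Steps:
s(S) = -6 + S (s(S) = S - 6 = -6 + S)
u(I, Z) = -363 + I + Z
D(z) = (-22 + z)*(-6 + 2*z) (D(z) = (z + (-6 + z))*(z - 22) = (-6 + 2*z)*(-22 + z) = (-22 + z)*(-6 + 2*z))
a(T) = -2 + T²
a(D(27)) - u(-1320, -154) = (-2 + (132 - 50*27 + 2*27²)²) - (-363 - 1320 - 154) = (-2 + (132 - 1350 + 2*729)²) - 1*(-1837) = (-2 + (132 - 1350 + 1458)²) + 1837 = (-2 + 240²) + 1837 = (-2 + 57600) + 1837 = 57598 + 1837 = 59435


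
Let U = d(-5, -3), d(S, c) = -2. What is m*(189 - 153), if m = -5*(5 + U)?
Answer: -540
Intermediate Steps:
U = -2
m = -15 (m = -5*(5 - 2) = -5*3 = -15)
m*(189 - 153) = -15*(189 - 153) = -15*36 = -540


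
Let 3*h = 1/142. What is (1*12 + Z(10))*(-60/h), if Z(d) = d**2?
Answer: -2862720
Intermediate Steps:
h = 1/426 (h = (1/3)/142 = (1/3)*(1/142) = 1/426 ≈ 0.0023474)
(1*12 + Z(10))*(-60/h) = (1*12 + 10**2)*(-60/1/426) = (12 + 100)*(-60*426) = 112*(-25560) = -2862720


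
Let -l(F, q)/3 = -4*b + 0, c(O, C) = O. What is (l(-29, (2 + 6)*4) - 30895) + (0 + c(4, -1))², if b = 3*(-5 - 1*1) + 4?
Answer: -31047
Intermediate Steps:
b = -14 (b = 3*(-5 - 1) + 4 = 3*(-6) + 4 = -18 + 4 = -14)
l(F, q) = -168 (l(F, q) = -3*(-4*(-14) + 0) = -3*(56 + 0) = -3*56 = -168)
(l(-29, (2 + 6)*4) - 30895) + (0 + c(4, -1))² = (-168 - 30895) + (0 + 4)² = -31063 + 4² = -31063 + 16 = -31047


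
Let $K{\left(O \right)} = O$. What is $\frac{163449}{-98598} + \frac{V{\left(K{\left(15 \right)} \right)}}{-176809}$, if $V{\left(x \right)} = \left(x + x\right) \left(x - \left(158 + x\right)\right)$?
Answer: $- \frac{9477299907}{5811004594} \approx -1.6309$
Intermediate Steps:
$V{\left(x \right)} = - 316 x$ ($V{\left(x \right)} = 2 x \left(-158\right) = - 316 x$)
$\frac{163449}{-98598} + \frac{V{\left(K{\left(15 \right)} \right)}}{-176809} = \frac{163449}{-98598} + \frac{\left(-316\right) 15}{-176809} = 163449 \left(- \frac{1}{98598}\right) - - \frac{4740}{176809} = - \frac{54483}{32866} + \frac{4740}{176809} = - \frac{9477299907}{5811004594}$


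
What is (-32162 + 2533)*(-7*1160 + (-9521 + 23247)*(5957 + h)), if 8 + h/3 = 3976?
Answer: -7263607600614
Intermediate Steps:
h = 11904 (h = -24 + 3*3976 = -24 + 11928 = 11904)
(-32162 + 2533)*(-7*1160 + (-9521 + 23247)*(5957 + h)) = (-32162 + 2533)*(-7*1160 + (-9521 + 23247)*(5957 + 11904)) = -29629*(-8120 + 13726*17861) = -29629*(-8120 + 245160086) = -29629*245151966 = -7263607600614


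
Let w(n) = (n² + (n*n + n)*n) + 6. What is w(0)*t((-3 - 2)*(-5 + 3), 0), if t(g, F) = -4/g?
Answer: -12/5 ≈ -2.4000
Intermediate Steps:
w(n) = 6 + n² + n*(n + n²) (w(n) = (n² + (n² + n)*n) + 6 = (n² + (n + n²)*n) + 6 = (n² + n*(n + n²)) + 6 = 6 + n² + n*(n + n²))
w(0)*t((-3 - 2)*(-5 + 3), 0) = (6 + 0³ + 2*0²)*(-4*1/((-5 + 3)*(-3 - 2))) = (6 + 0 + 2*0)*(-4/((-5*(-2)))) = (6 + 0 + 0)*(-4/10) = 6*(-4*⅒) = 6*(-⅖) = -12/5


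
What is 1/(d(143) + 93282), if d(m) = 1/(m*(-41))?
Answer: 5863/546912365 ≈ 1.0720e-5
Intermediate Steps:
d(m) = -1/(41*m) (d(m) = 1/(-41*m) = -1/(41*m))
1/(d(143) + 93282) = 1/(-1/41/143 + 93282) = 1/(-1/41*1/143 + 93282) = 1/(-1/5863 + 93282) = 1/(546912365/5863) = 5863/546912365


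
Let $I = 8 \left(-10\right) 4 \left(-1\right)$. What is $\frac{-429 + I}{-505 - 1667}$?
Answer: $\frac{109}{2172} \approx 0.050184$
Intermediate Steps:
$I = 320$ ($I = \left(-80\right) \left(-4\right) = 320$)
$\frac{-429 + I}{-505 - 1667} = \frac{-429 + 320}{-505 - 1667} = - \frac{109}{-2172} = \left(-109\right) \left(- \frac{1}{2172}\right) = \frac{109}{2172}$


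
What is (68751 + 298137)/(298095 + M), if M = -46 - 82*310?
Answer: 366888/272629 ≈ 1.3457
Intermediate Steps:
M = -25466 (M = -46 - 25420 = -25466)
(68751 + 298137)/(298095 + M) = (68751 + 298137)/(298095 - 25466) = 366888/272629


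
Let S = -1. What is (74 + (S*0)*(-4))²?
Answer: 5476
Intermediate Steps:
(74 + (S*0)*(-4))² = (74 - 1*0*(-4))² = (74 + 0*(-4))² = (74 + 0)² = 74² = 5476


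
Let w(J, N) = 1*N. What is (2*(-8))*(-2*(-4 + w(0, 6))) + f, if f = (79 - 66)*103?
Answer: 1403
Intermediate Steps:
w(J, N) = N
f = 1339 (f = 13*103 = 1339)
(2*(-8))*(-2*(-4 + w(0, 6))) + f = (2*(-8))*(-2*(-4 + 6)) + 1339 = -(-32)*2 + 1339 = -16*(-4) + 1339 = 64 + 1339 = 1403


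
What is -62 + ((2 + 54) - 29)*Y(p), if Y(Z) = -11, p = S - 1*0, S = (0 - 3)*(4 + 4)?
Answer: -359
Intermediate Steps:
S = -24 (S = -3*8 = -24)
p = -24 (p = -24 - 1*0 = -24 + 0 = -24)
-62 + ((2 + 54) - 29)*Y(p) = -62 + ((2 + 54) - 29)*(-11) = -62 + (56 - 29)*(-11) = -62 + 27*(-11) = -62 - 297 = -359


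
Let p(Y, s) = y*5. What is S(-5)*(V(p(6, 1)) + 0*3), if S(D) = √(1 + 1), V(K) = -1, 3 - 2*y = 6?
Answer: -√2 ≈ -1.4142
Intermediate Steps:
y = -3/2 (y = 3/2 - ½*6 = 3/2 - 3 = -3/2 ≈ -1.5000)
p(Y, s) = -15/2 (p(Y, s) = -3/2*5 = -15/2)
S(D) = √2
S(-5)*(V(p(6, 1)) + 0*3) = √2*(-1 + 0*3) = √2*(-1 + 0) = √2*(-1) = -√2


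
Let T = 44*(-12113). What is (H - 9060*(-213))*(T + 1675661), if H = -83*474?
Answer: 2160182707782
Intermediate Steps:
T = -532972
H = -39342
(H - 9060*(-213))*(T + 1675661) = (-39342 - 9060*(-213))*(-532972 + 1675661) = (-39342 + 1929780)*1142689 = 1890438*1142689 = 2160182707782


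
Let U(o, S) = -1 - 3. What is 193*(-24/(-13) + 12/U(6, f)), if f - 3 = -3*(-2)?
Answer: -2895/13 ≈ -222.69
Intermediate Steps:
f = 9 (f = 3 - 3*(-2) = 3 + 6 = 9)
U(o, S) = -4
193*(-24/(-13) + 12/U(6, f)) = 193*(-24/(-13) + 12/(-4)) = 193*(-24*(-1/13) + 12*(-¼)) = 193*(24/13 - 3) = 193*(-15/13) = -2895/13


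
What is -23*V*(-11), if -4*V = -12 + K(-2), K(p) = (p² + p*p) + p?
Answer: 759/2 ≈ 379.50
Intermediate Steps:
K(p) = p + 2*p² (K(p) = (p² + p²) + p = 2*p² + p = p + 2*p²)
V = 3/2 (V = -(-12 - 2*(1 + 2*(-2)))/4 = -(-12 - 2*(1 - 4))/4 = -(-12 - 2*(-3))/4 = -(-12 + 6)/4 = -¼*(-6) = 3/2 ≈ 1.5000)
-23*V*(-11) = -23*3/2*(-11) = -69/2*(-11) = 759/2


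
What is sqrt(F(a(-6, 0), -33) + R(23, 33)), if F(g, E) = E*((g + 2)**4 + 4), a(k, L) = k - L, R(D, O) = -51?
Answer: 3*I*sqrt(959) ≈ 92.903*I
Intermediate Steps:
F(g, E) = E*(4 + (2 + g)**4) (F(g, E) = E*((2 + g)**4 + 4) = E*(4 + (2 + g)**4))
sqrt(F(a(-6, 0), -33) + R(23, 33)) = sqrt(-33*(4 + (2 + (-6 - 1*0))**4) - 51) = sqrt(-33*(4 + (2 + (-6 + 0))**4) - 51) = sqrt(-33*(4 + (2 - 6)**4) - 51) = sqrt(-33*(4 + (-4)**4) - 51) = sqrt(-33*(4 + 256) - 51) = sqrt(-33*260 - 51) = sqrt(-8580 - 51) = sqrt(-8631) = 3*I*sqrt(959)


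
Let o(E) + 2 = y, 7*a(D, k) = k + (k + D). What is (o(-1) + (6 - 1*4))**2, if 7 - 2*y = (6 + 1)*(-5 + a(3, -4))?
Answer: 2209/4 ≈ 552.25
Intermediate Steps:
a(D, k) = D/7 + 2*k/7 (a(D, k) = (k + (k + D))/7 = (k + (D + k))/7 = (D + 2*k)/7 = D/7 + 2*k/7)
y = 47/2 (y = 7/2 - (6 + 1)*(-5 + ((1/7)*3 + (2/7)*(-4)))/2 = 7/2 - 7*(-5 + (3/7 - 8/7))/2 = 7/2 - 7*(-5 - 5/7)/2 = 7/2 - 7*(-40)/(2*7) = 7/2 - 1/2*(-40) = 7/2 + 20 = 47/2 ≈ 23.500)
o(E) = 43/2 (o(E) = -2 + 47/2 = 43/2)
(o(-1) + (6 - 1*4))**2 = (43/2 + (6 - 1*4))**2 = (43/2 + (6 - 4))**2 = (43/2 + 2)**2 = (47/2)**2 = 2209/4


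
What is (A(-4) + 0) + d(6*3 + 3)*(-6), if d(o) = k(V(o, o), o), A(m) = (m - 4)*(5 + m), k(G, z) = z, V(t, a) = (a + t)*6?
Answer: -134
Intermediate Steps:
V(t, a) = 6*a + 6*t
A(m) = (-4 + m)*(5 + m)
d(o) = o
(A(-4) + 0) + d(6*3 + 3)*(-6) = ((-20 - 4 + (-4)²) + 0) + (6*3 + 3)*(-6) = ((-20 - 4 + 16) + 0) + (18 + 3)*(-6) = (-8 + 0) + 21*(-6) = -8 - 126 = -134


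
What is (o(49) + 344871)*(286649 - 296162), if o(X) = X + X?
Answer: -3281690097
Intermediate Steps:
o(X) = 2*X
(o(49) + 344871)*(286649 - 296162) = (2*49 + 344871)*(286649 - 296162) = (98 + 344871)*(-9513) = 344969*(-9513) = -3281690097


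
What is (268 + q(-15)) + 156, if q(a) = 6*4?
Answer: 448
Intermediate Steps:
q(a) = 24
(268 + q(-15)) + 156 = (268 + 24) + 156 = 292 + 156 = 448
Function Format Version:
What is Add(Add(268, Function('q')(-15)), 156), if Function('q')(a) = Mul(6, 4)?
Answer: 448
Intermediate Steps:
Function('q')(a) = 24
Add(Add(268, Function('q')(-15)), 156) = Add(Add(268, 24), 156) = Add(292, 156) = 448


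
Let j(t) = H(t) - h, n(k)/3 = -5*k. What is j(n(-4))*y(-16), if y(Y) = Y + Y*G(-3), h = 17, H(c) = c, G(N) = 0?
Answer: -688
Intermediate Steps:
n(k) = -15*k (n(k) = 3*(-5*k) = -15*k)
y(Y) = Y (y(Y) = Y + Y*0 = Y + 0 = Y)
j(t) = -17 + t (j(t) = t - 1*17 = t - 17 = -17 + t)
j(n(-4))*y(-16) = (-17 - 15*(-4))*(-16) = (-17 + 60)*(-16) = 43*(-16) = -688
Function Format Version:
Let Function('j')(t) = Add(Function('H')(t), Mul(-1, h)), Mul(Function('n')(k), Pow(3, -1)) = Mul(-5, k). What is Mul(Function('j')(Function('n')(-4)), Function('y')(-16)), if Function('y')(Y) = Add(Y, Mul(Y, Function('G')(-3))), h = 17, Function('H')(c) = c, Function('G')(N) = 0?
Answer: -688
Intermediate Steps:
Function('n')(k) = Mul(-15, k) (Function('n')(k) = Mul(3, Mul(-5, k)) = Mul(-15, k))
Function('y')(Y) = Y (Function('y')(Y) = Add(Y, Mul(Y, 0)) = Add(Y, 0) = Y)
Function('j')(t) = Add(-17, t) (Function('j')(t) = Add(t, Mul(-1, 17)) = Add(t, -17) = Add(-17, t))
Mul(Function('j')(Function('n')(-4)), Function('y')(-16)) = Mul(Add(-17, Mul(-15, -4)), -16) = Mul(Add(-17, 60), -16) = Mul(43, -16) = -688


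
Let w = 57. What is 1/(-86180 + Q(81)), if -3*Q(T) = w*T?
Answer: -1/87719 ≈ -1.1400e-5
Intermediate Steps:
Q(T) = -19*T
1/(-86180 + Q(81)) = 1/(-86180 - 19*81) = 1/(-86180 - 1539) = 1/(-87719) = -1/87719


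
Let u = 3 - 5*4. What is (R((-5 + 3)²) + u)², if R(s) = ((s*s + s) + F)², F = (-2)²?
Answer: 312481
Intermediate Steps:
F = 4
u = -17 (u = 3 - 20 = -17)
R(s) = (4 + s + s²)² (R(s) = ((s*s + s) + 4)² = ((s² + s) + 4)² = ((s + s²) + 4)² = (4 + s + s²)²)
(R((-5 + 3)²) + u)² = ((4 + (-5 + 3)² + ((-5 + 3)²)²)² - 17)² = ((4 + (-2)² + ((-2)²)²)² - 17)² = ((4 + 4 + 4²)² - 17)² = ((4 + 4 + 16)² - 17)² = (24² - 17)² = (576 - 17)² = 559² = 312481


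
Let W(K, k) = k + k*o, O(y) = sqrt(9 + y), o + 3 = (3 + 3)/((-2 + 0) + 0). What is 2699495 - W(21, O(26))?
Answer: 2699495 + 5*sqrt(35) ≈ 2.6995e+6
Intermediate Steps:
o = -6 (o = -3 + (3 + 3)/((-2 + 0) + 0) = -3 + 6/(-2 + 0) = -3 + 6/(-2) = -3 + 6*(-1/2) = -3 - 3 = -6)
W(K, k) = -5*k (W(K, k) = k + k*(-6) = k - 6*k = -5*k)
2699495 - W(21, O(26)) = 2699495 - (-5)*sqrt(9 + 26) = 2699495 - (-5)*sqrt(35) = 2699495 + 5*sqrt(35)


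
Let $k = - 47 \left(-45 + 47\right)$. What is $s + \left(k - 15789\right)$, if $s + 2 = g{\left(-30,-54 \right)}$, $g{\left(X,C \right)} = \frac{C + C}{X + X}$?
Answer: $- \frac{79416}{5} \approx -15883.0$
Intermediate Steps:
$g{\left(X,C \right)} = \frac{C}{X}$ ($g{\left(X,C \right)} = \frac{2 C}{2 X} = 2 C \frac{1}{2 X} = \frac{C}{X}$)
$s = - \frac{1}{5}$ ($s = -2 - \frac{54}{-30} = -2 - - \frac{9}{5} = -2 + \frac{9}{5} = - \frac{1}{5} \approx -0.2$)
$k = -94$ ($k = \left(-47\right) 2 = -94$)
$s + \left(k - 15789\right) = - \frac{1}{5} - 15883 = - \frac{79416}{5}$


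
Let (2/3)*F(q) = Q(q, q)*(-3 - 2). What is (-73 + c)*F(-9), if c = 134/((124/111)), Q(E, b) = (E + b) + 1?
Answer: 742305/124 ≈ 5986.3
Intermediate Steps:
Q(E, b) = 1 + E + b
F(q) = -15/2 - 15*q (F(q) = 3*((1 + q + q)*(-3 - 2))/2 = 3*((1 + 2*q)*(-5))/2 = 3*(-5 - 10*q)/2 = -15/2 - 15*q)
c = 7437/62 (c = 134/((124*(1/111))) = 134/(124/111) = 134*(111/124) = 7437/62 ≈ 119.95)
(-73 + c)*F(-9) = (-73 + 7437/62)*(-15/2 - 15*(-9)) = 2911*(-15/2 + 135)/62 = (2911/62)*(255/2) = 742305/124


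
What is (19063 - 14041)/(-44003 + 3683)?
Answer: -279/2240 ≈ -0.12455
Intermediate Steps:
(19063 - 14041)/(-44003 + 3683) = 5022/(-40320) = 5022*(-1/40320) = -279/2240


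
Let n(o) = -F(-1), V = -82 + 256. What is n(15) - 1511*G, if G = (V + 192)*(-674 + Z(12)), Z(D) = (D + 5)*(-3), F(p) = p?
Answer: 400943851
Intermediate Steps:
V = 174
Z(D) = -15 - 3*D (Z(D) = (5 + D)*(-3) = -15 - 3*D)
G = -265350 (G = (174 + 192)*(-674 + (-15 - 3*12)) = 366*(-674 + (-15 - 36)) = 366*(-674 - 51) = 366*(-725) = -265350)
n(o) = 1 (n(o) = -1*(-1) = 1)
n(15) - 1511*G = 1 - 1511*(-265350) = 1 + 400943850 = 400943851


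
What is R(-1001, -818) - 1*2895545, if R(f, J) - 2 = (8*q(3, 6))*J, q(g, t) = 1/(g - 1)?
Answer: -2898815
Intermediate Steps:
q(g, t) = 1/(-1 + g)
R(f, J) = 2 + 4*J (R(f, J) = 2 + (8/(-1 + 3))*J = 2 + (8/2)*J = 2 + (8*(½))*J = 2 + 4*J)
R(-1001, -818) - 1*2895545 = (2 + 4*(-818)) - 1*2895545 = (2 - 3272) - 2895545 = -3270 - 2895545 = -2898815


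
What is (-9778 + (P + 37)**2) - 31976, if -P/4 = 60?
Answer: -545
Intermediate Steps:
P = -240 (P = -4*60 = -240)
(-9778 + (P + 37)**2) - 31976 = (-9778 + (-240 + 37)**2) - 31976 = (-9778 + (-203)**2) - 31976 = (-9778 + 41209) - 31976 = 31431 - 31976 = -545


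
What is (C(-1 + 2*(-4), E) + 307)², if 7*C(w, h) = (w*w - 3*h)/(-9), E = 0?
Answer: 4579600/49 ≈ 93461.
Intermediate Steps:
C(w, h) = -w²/63 + h/21 (C(w, h) = ((w*w - 3*h)/(-9))/7 = ((w² - 3*h)*(-⅑))/7 = (-w²/9 + h/3)/7 = -w²/63 + h/21)
(C(-1 + 2*(-4), E) + 307)² = ((-(-1 + 2*(-4))²/63 + (1/21)*0) + 307)² = ((-(-1 - 8)²/63 + 0) + 307)² = ((-1/63*(-9)² + 0) + 307)² = ((-1/63*81 + 0) + 307)² = ((-9/7 + 0) + 307)² = (-9/7 + 307)² = (2140/7)² = 4579600/49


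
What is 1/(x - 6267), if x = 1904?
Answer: -1/4363 ≈ -0.00022920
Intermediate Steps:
1/(x - 6267) = 1/(1904 - 6267) = 1/(-4363) = -1/4363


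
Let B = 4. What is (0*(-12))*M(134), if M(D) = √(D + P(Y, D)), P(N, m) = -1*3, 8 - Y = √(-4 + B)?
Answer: 0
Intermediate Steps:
Y = 8 (Y = 8 - √(-4 + 4) = 8 - √0 = 8 - 1*0 = 8 + 0 = 8)
P(N, m) = -3
M(D) = √(-3 + D) (M(D) = √(D - 3) = √(-3 + D))
(0*(-12))*M(134) = (0*(-12))*√(-3 + 134) = 0*√131 = 0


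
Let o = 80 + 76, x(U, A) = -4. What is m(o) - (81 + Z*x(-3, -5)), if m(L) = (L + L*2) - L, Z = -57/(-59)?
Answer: 13857/59 ≈ 234.86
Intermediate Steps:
Z = 57/59 (Z = -57*(-1/59) = 57/59 ≈ 0.96610)
o = 156
m(L) = 2*L (m(L) = (L + 2*L) - L = 3*L - L = 2*L)
m(o) - (81 + Z*x(-3, -5)) = 2*156 - (81 + (57/59)*(-4)) = 312 - (81 - 228/59) = 312 - 1*4551/59 = 312 - 4551/59 = 13857/59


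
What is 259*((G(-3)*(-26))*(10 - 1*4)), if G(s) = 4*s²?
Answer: -1454544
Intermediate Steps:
259*((G(-3)*(-26))*(10 - 1*4)) = 259*(((4*(-3)²)*(-26))*(10 - 1*4)) = 259*(((4*9)*(-26))*(10 - 4)) = 259*((36*(-26))*6) = 259*(-936*6) = 259*(-5616) = -1454544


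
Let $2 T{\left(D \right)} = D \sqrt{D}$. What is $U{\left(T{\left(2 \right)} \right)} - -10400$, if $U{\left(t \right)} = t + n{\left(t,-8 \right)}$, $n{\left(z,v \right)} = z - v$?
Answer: $10408 + 2 \sqrt{2} \approx 10411.0$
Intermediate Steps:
$T{\left(D \right)} = \frac{D^{\frac{3}{2}}}{2}$ ($T{\left(D \right)} = \frac{D \sqrt{D}}{2} = \frac{D^{\frac{3}{2}}}{2}$)
$U{\left(t \right)} = 8 + 2 t$ ($U{\left(t \right)} = t + \left(t - -8\right) = t + \left(t + 8\right) = t + \left(8 + t\right) = 8 + 2 t$)
$U{\left(T{\left(2 \right)} \right)} - -10400 = \left(8 + 2 \frac{2^{\frac{3}{2}}}{2}\right) - -10400 = \left(8 + 2 \frac{2 \sqrt{2}}{2}\right) + 10400 = \left(8 + 2 \sqrt{2}\right) + 10400 = 10408 + 2 \sqrt{2}$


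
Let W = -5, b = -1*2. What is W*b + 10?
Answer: 20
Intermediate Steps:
b = -2
W*b + 10 = -5*(-2) + 10 = 10 + 10 = 20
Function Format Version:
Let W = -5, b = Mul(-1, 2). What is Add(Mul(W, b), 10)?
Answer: 20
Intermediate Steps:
b = -2
Add(Mul(W, b), 10) = Add(Mul(-5, -2), 10) = Add(10, 10) = 20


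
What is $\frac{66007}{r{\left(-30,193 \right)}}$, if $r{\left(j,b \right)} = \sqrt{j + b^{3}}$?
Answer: $\frac{66007 \sqrt{7189027}}{7189027} \approx 24.618$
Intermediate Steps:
$\frac{66007}{r{\left(-30,193 \right)}} = \frac{66007}{\sqrt{-30 + 193^{3}}} = \frac{66007}{\sqrt{-30 + 7189057}} = \frac{66007}{\sqrt{7189027}} = 66007 \frac{\sqrt{7189027}}{7189027} = \frac{66007 \sqrt{7189027}}{7189027}$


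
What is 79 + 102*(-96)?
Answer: -9713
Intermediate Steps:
79 + 102*(-96) = 79 - 9792 = -9713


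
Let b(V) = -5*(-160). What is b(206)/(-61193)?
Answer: -800/61193 ≈ -0.013073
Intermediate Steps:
b(V) = 800
b(206)/(-61193) = 800/(-61193) = 800*(-1/61193) = -800/61193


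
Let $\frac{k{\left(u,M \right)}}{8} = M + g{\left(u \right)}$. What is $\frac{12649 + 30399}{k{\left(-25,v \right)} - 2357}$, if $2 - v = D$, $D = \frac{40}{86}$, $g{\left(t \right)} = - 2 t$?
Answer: $- \frac{1851064}{83623} \approx -22.136$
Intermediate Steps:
$D = \frac{20}{43}$ ($D = 40 \cdot \frac{1}{86} = \frac{20}{43} \approx 0.46512$)
$v = \frac{66}{43}$ ($v = 2 - \frac{20}{43} = \frac{66}{43} \approx 1.5349$)
$k{\left(u,M \right)} = - 16 u + 8 M$ ($k{\left(u,M \right)} = 8 \left(M - 2 u\right) = - 16 u + 8 M$)
$\frac{12649 + 30399}{k{\left(-25,v \right)} - 2357} = \frac{12649 + 30399}{\left(\left(-16\right) \left(-25\right) + 8 \cdot \frac{66}{43}\right) - 2357} = \frac{43048}{\left(400 + \frac{528}{43}\right) - 2357} = \frac{43048}{\frac{17728}{43} - 2357} = \frac{43048}{- \frac{83623}{43}} = 43048 \left(- \frac{43}{83623}\right) = - \frac{1851064}{83623}$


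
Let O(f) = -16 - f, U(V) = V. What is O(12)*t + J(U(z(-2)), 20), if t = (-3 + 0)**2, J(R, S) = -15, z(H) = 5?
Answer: -267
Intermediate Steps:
t = 9 (t = (-3)**2 = 9)
O(12)*t + J(U(z(-2)), 20) = (-16 - 1*12)*9 - 15 = (-16 - 12)*9 - 15 = -28*9 - 15 = -252 - 15 = -267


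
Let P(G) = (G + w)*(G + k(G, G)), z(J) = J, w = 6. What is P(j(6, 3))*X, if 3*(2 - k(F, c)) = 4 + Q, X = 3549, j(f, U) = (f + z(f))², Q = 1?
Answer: 76835850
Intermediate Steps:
j(f, U) = 4*f² (j(f, U) = (f + f)² = (2*f)² = 4*f²)
k(F, c) = ⅓ (k(F, c) = 2 - (4 + 1)/3 = 2 - ⅓*5 = 2 - 5/3 = ⅓)
P(G) = (6 + G)*(⅓ + G) (P(G) = (G + 6)*(G + ⅓) = (6 + G)*(⅓ + G))
P(j(6, 3))*X = (2 + (4*6²)² + 19*(4*6²)/3)*3549 = (2 + (4*36)² + 19*(4*36)/3)*3549 = (2 + 144² + (19/3)*144)*3549 = (2 + 20736 + 912)*3549 = 21650*3549 = 76835850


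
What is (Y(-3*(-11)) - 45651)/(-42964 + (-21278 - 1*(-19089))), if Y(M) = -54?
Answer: 15235/15051 ≈ 1.0122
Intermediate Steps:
(Y(-3*(-11)) - 45651)/(-42964 + (-21278 - 1*(-19089))) = (-54 - 45651)/(-42964 + (-21278 - 1*(-19089))) = -45705/(-42964 + (-21278 + 19089)) = -45705/(-42964 - 2189) = -45705/(-45153) = -45705*(-1/45153) = 15235/15051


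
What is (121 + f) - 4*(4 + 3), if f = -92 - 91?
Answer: -90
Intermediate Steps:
f = -183
(121 + f) - 4*(4 + 3) = (121 - 183) - 4*(4 + 3) = -62 - 4*7 = -62 - 28 = -90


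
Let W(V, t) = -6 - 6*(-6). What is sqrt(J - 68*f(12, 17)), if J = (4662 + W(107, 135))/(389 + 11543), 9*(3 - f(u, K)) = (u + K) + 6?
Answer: sqrt(4872160747)/8949 ≈ 7.7999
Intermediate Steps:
W(V, t) = 30 (W(V, t) = -6 + 36 = 30)
f(u, K) = 7/3 - K/9 - u/9 (f(u, K) = 3 - ((u + K) + 6)/9 = 3 - ((K + u) + 6)/9 = 3 - (6 + K + u)/9 = 3 + (-2/3 - K/9 - u/9) = 7/3 - K/9 - u/9)
J = 1173/2983 (J = (4662 + 30)/(389 + 11543) = 4692/11932 = 4692*(1/11932) = 1173/2983 ≈ 0.39323)
sqrt(J - 68*f(12, 17)) = sqrt(1173/2983 - 68*(7/3 - 1/9*17 - 1/9*12)) = sqrt(1173/2983 - 68*(7/3 - 17/9 - 4/3)) = sqrt(1173/2983 - 68*(-8/9)) = sqrt(1173/2983 + 544/9) = sqrt(1633309/26847) = sqrt(4872160747)/8949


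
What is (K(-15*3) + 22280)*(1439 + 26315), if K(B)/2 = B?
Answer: 615861260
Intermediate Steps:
K(B) = 2*B
(K(-15*3) + 22280)*(1439 + 26315) = (2*(-15*3) + 22280)*(1439 + 26315) = (2*(-45) + 22280)*27754 = (-90 + 22280)*27754 = 22190*27754 = 615861260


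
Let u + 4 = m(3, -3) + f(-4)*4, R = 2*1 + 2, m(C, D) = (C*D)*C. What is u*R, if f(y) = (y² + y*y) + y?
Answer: 324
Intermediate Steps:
m(C, D) = D*C²
f(y) = y + 2*y² (f(y) = (y² + y²) + y = 2*y² + y = y + 2*y²)
R = 4 (R = 2 + 2 = 4)
u = 81 (u = -4 + (-3*3² - 4*(1 + 2*(-4))*4) = -4 + (-3*9 - 4*(1 - 8)*4) = -4 + (-27 - 4*(-7)*4) = -4 + (-27 + 28*4) = -4 + (-27 + 112) = -4 + 85 = 81)
u*R = 81*4 = 324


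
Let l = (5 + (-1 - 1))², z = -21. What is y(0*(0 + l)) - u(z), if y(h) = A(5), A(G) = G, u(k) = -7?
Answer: 12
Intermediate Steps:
l = 9 (l = (5 - 2)² = 3² = 9)
y(h) = 5
y(0*(0 + l)) - u(z) = 5 - 1*(-7) = 5 + 7 = 12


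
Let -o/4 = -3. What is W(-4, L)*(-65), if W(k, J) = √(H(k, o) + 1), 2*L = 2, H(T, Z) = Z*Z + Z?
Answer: -65*√157 ≈ -814.45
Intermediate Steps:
o = 12 (o = -4*(-3) = 12)
H(T, Z) = Z + Z² (H(T, Z) = Z² + Z = Z + Z²)
L = 1 (L = (½)*2 = 1)
W(k, J) = √157 (W(k, J) = √(12*(1 + 12) + 1) = √(12*13 + 1) = √(156 + 1) = √157)
W(-4, L)*(-65) = √157*(-65) = -65*√157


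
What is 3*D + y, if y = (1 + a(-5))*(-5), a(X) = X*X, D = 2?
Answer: -124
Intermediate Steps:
a(X) = X²
y = -130 (y = (1 + (-5)²)*(-5) = (1 + 25)*(-5) = 26*(-5) = -130)
3*D + y = 3*2 - 130 = 6 - 130 = -124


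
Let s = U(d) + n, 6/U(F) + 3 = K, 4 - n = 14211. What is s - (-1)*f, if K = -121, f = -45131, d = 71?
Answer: -3678959/62 ≈ -59338.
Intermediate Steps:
n = -14207 (n = 4 - 1*14211 = 4 - 14211 = -14207)
U(F) = -3/62 (U(F) = 6/(-3 - 121) = 6/(-124) = 6*(-1/124) = -3/62)
s = -880837/62 (s = -3/62 - 14207 = -880837/62 ≈ -14207.)
s - (-1)*f = -880837/62 - (-1)*(-45131) = -880837/62 - 1*45131 = -880837/62 - 45131 = -3678959/62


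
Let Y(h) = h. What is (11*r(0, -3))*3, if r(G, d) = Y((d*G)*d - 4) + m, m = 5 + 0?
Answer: 33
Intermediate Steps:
m = 5
r(G, d) = 1 + G*d**2 (r(G, d) = ((d*G)*d - 4) + 5 = ((G*d)*d - 4) + 5 = (G*d**2 - 4) + 5 = (-4 + G*d**2) + 5 = 1 + G*d**2)
(11*r(0, -3))*3 = (11*(1 + 0*(-3)**2))*3 = (11*(1 + 0*9))*3 = (11*(1 + 0))*3 = (11*1)*3 = 11*3 = 33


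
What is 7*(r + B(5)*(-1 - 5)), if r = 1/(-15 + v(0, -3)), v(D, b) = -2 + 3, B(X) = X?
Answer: -421/2 ≈ -210.50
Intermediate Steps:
v(D, b) = 1
r = -1/14 (r = 1/(-15 + 1) = 1/(-14) = -1/14 ≈ -0.071429)
7*(r + B(5)*(-1 - 5)) = 7*(-1/14 + 5*(-1 - 5)) = 7*(-1/14 + 5*(-6)) = 7*(-1/14 - 30) = 7*(-421/14) = -421/2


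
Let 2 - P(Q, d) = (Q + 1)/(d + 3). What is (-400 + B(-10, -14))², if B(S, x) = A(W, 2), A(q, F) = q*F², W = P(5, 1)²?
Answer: 159201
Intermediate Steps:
P(Q, d) = 2 - (1 + Q)/(3 + d) (P(Q, d) = 2 - (Q + 1)/(d + 3) = 2 - (1 + Q)/(3 + d))
W = ¼ (W = ((5 - 1*5 + 2*1)/(3 + 1))² = ((5 - 5 + 2)/4)² = ((¼)*2)² = (½)² = ¼ ≈ 0.25000)
B(S, x) = 1 (B(S, x) = (¼)*2² = (¼)*4 = 1)
(-400 + B(-10, -14))² = (-400 + 1)² = (-399)² = 159201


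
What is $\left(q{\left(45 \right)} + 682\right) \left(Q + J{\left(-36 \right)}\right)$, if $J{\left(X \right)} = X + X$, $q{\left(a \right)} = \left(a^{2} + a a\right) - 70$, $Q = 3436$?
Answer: $15682968$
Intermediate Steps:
$q{\left(a \right)} = -70 + 2 a^{2}$ ($q{\left(a \right)} = \left(a^{2} + a^{2}\right) - 70 = 2 a^{2} - 70 = -70 + 2 a^{2}$)
$J{\left(X \right)} = 2 X$
$\left(q{\left(45 \right)} + 682\right) \left(Q + J{\left(-36 \right)}\right) = \left(\left(-70 + 2 \cdot 45^{2}\right) + 682\right) \left(3436 + 2 \left(-36\right)\right) = \left(\left(-70 + 2 \cdot 2025\right) + 682\right) \left(3436 - 72\right) = \left(\left(-70 + 4050\right) + 682\right) 3364 = \left(3980 + 682\right) 3364 = 4662 \cdot 3364 = 15682968$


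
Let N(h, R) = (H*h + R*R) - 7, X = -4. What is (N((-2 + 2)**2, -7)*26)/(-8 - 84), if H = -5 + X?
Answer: -273/23 ≈ -11.870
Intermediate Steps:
H = -9 (H = -5 - 4 = -9)
N(h, R) = -7 + R**2 - 9*h (N(h, R) = (-9*h + R*R) - 7 = (-9*h + R**2) - 7 = (R**2 - 9*h) - 7 = -7 + R**2 - 9*h)
(N((-2 + 2)**2, -7)*26)/(-8 - 84) = ((-7 + (-7)**2 - 9*(-2 + 2)**2)*26)/(-8 - 84) = ((-7 + 49 - 9*0**2)*26)/(-92) = ((-7 + 49 - 9*0)*26)*(-1/92) = ((-7 + 49 + 0)*26)*(-1/92) = (42*26)*(-1/92) = 1092*(-1/92) = -273/23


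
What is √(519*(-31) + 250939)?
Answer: 5*√9394 ≈ 484.61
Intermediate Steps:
√(519*(-31) + 250939) = √(-16089 + 250939) = √234850 = 5*√9394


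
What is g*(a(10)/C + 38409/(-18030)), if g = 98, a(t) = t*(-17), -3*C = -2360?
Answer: -81536441/354590 ≈ -229.95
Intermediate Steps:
C = 2360/3 (C = -⅓*(-2360) = 2360/3 ≈ 786.67)
a(t) = -17*t
g*(a(10)/C + 38409/(-18030)) = 98*((-17*10)/(2360/3) + 38409/(-18030)) = 98*(-170*3/2360 + 38409*(-1/18030)) = 98*(-51/236 - 12803/6010) = 98*(-1664009/709180) = -81536441/354590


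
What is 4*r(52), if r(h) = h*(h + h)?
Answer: 21632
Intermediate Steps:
r(h) = 2*h² (r(h) = h*(2*h) = 2*h²)
4*r(52) = 4*(2*52²) = 4*(2*2704) = 4*5408 = 21632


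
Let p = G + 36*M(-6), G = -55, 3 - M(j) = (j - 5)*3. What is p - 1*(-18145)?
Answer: 19386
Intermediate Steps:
M(j) = 18 - 3*j (M(j) = 3 - (j - 5)*3 = 3 - (-5 + j)*3 = 3 - (-15 + 3*j) = 3 + (15 - 3*j) = 18 - 3*j)
p = 1241 (p = -55 + 36*(18 - 3*(-6)) = -55 + 36*(18 + 18) = -55 + 36*36 = -55 + 1296 = 1241)
p - 1*(-18145) = 1241 - 1*(-18145) = 1241 + 18145 = 19386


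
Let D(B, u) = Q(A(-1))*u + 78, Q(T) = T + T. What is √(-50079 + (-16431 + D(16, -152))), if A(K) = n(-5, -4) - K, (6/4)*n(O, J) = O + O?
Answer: 4*I*√36399/3 ≈ 254.38*I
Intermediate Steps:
n(O, J) = 4*O/3 (n(O, J) = 2*(O + O)/3 = 2*(2*O)/3 = 4*O/3)
A(K) = -20/3 - K (A(K) = (4/3)*(-5) - K = -20/3 - K)
Q(T) = 2*T
D(B, u) = 78 - 34*u/3 (D(B, u) = (2*(-20/3 - 1*(-1)))*u + 78 = (2*(-20/3 + 1))*u + 78 = (2*(-17/3))*u + 78 = -34*u/3 + 78 = 78 - 34*u/3)
√(-50079 + (-16431 + D(16, -152))) = √(-50079 + (-16431 + (78 - 34/3*(-152)))) = √(-50079 + (-16431 + (78 + 5168/3))) = √(-50079 + (-16431 + 5402/3)) = √(-50079 - 43891/3) = √(-194128/3) = 4*I*√36399/3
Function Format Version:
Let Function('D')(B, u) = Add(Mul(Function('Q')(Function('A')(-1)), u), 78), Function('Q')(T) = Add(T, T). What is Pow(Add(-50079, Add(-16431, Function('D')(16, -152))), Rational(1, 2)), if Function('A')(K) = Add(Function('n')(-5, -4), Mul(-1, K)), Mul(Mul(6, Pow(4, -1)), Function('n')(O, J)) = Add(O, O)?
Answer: Mul(Rational(4, 3), I, Pow(36399, Rational(1, 2))) ≈ Mul(254.38, I)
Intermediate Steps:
Function('n')(O, J) = Mul(Rational(4, 3), O) (Function('n')(O, J) = Mul(Rational(2, 3), Add(O, O)) = Mul(Rational(2, 3), Mul(2, O)) = Mul(Rational(4, 3), O))
Function('A')(K) = Add(Rational(-20, 3), Mul(-1, K)) (Function('A')(K) = Add(Mul(Rational(4, 3), -5), Mul(-1, K)) = Add(Rational(-20, 3), Mul(-1, K)))
Function('Q')(T) = Mul(2, T)
Function('D')(B, u) = Add(78, Mul(Rational(-34, 3), u)) (Function('D')(B, u) = Add(Mul(Mul(2, Add(Rational(-20, 3), Mul(-1, -1))), u), 78) = Add(Mul(Mul(2, Add(Rational(-20, 3), 1)), u), 78) = Add(Mul(Mul(2, Rational(-17, 3)), u), 78) = Add(Mul(Rational(-34, 3), u), 78) = Add(78, Mul(Rational(-34, 3), u)))
Pow(Add(-50079, Add(-16431, Function('D')(16, -152))), Rational(1, 2)) = Pow(Add(-50079, Add(-16431, Add(78, Mul(Rational(-34, 3), -152)))), Rational(1, 2)) = Pow(Add(-50079, Add(-16431, Add(78, Rational(5168, 3)))), Rational(1, 2)) = Pow(Add(-50079, Add(-16431, Rational(5402, 3))), Rational(1, 2)) = Pow(Add(-50079, Rational(-43891, 3)), Rational(1, 2)) = Pow(Rational(-194128, 3), Rational(1, 2)) = Mul(Rational(4, 3), I, Pow(36399, Rational(1, 2)))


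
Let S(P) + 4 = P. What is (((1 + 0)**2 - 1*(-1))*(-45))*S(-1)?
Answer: 450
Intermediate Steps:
S(P) = -4 + P
(((1 + 0)**2 - 1*(-1))*(-45))*S(-1) = (((1 + 0)**2 - 1*(-1))*(-45))*(-4 - 1) = ((1**2 + 1)*(-45))*(-5) = ((1 + 1)*(-45))*(-5) = (2*(-45))*(-5) = -90*(-5) = 450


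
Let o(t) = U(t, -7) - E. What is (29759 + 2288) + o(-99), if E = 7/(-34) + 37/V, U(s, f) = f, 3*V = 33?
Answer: 11981779/374 ≈ 32037.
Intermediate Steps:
V = 11 (V = (⅓)*33 = 11)
E = 1181/374 (E = 7/(-34) + 37/11 = 7*(-1/34) + 37*(1/11) = -7/34 + 37/11 = 1181/374 ≈ 3.1578)
o(t) = -3799/374 (o(t) = -7 - 1*1181/374 = -7 - 1181/374 = -3799/374)
(29759 + 2288) + o(-99) = (29759 + 2288) - 3799/374 = 32047 - 3799/374 = 11981779/374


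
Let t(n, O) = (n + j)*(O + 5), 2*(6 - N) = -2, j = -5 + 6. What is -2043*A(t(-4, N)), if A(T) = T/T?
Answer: -2043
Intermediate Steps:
j = 1
N = 7 (N = 6 - 1/2*(-2) = 6 + 1 = 7)
t(n, O) = (1 + n)*(5 + O) (t(n, O) = (n + 1)*(O + 5) = (1 + n)*(5 + O))
A(T) = 1
-2043*A(t(-4, N)) = -2043*1 = -2043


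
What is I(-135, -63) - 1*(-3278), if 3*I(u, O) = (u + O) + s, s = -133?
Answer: 9503/3 ≈ 3167.7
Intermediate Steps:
I(u, O) = -133/3 + O/3 + u/3 (I(u, O) = ((u + O) - 133)/3 = ((O + u) - 133)/3 = (-133 + O + u)/3 = -133/3 + O/3 + u/3)
I(-135, -63) - 1*(-3278) = (-133/3 + (⅓)*(-63) + (⅓)*(-135)) - 1*(-3278) = (-133/3 - 21 - 45) + 3278 = -331/3 + 3278 = 9503/3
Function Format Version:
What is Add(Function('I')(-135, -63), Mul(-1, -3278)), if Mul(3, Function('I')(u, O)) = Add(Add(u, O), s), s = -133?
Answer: Rational(9503, 3) ≈ 3167.7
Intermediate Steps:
Function('I')(u, O) = Add(Rational(-133, 3), Mul(Rational(1, 3), O), Mul(Rational(1, 3), u)) (Function('I')(u, O) = Mul(Rational(1, 3), Add(Add(u, O), -133)) = Mul(Rational(1, 3), Add(Add(O, u), -133)) = Mul(Rational(1, 3), Add(-133, O, u)) = Add(Rational(-133, 3), Mul(Rational(1, 3), O), Mul(Rational(1, 3), u)))
Add(Function('I')(-135, -63), Mul(-1, -3278)) = Add(Add(Rational(-133, 3), Mul(Rational(1, 3), -63), Mul(Rational(1, 3), -135)), Mul(-1, -3278)) = Add(Add(Rational(-133, 3), -21, -45), 3278) = Add(Rational(-331, 3), 3278) = Rational(9503, 3)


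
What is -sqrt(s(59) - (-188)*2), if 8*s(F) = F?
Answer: -sqrt(6134)/4 ≈ -19.580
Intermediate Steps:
s(F) = F/8
-sqrt(s(59) - (-188)*2) = -sqrt((1/8)*59 - (-188)*2) = -sqrt(59/8 - 188*(-2)) = -sqrt(59/8 + 376) = -sqrt(3067/8) = -sqrt(6134)/4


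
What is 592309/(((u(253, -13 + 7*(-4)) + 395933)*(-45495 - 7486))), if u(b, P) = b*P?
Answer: -592309/20427354360 ≈ -2.8996e-5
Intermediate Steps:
u(b, P) = P*b
592309/(((u(253, -13 + 7*(-4)) + 395933)*(-45495 - 7486))) = 592309/((((-13 + 7*(-4))*253 + 395933)*(-45495 - 7486))) = 592309/((((-13 - 28)*253 + 395933)*(-52981))) = 592309/(((-41*253 + 395933)*(-52981))) = 592309/(((-10373 + 395933)*(-52981))) = 592309/((385560*(-52981))) = 592309/(-20427354360) = 592309*(-1/20427354360) = -592309/20427354360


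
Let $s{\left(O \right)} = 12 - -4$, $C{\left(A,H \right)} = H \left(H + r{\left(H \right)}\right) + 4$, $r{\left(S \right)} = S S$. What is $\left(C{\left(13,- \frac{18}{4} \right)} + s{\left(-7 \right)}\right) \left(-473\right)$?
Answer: $\frac{192511}{8} \approx 24064.0$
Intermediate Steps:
$r{\left(S \right)} = S^{2}$
$C{\left(A,H \right)} = 4 + H \left(H + H^{2}\right)$ ($C{\left(A,H \right)} = H \left(H + H^{2}\right) + 4 = 4 + H \left(H + H^{2}\right)$)
$s{\left(O \right)} = 16$ ($s{\left(O \right)} = 12 + 4 = 16$)
$\left(C{\left(13,- \frac{18}{4} \right)} + s{\left(-7 \right)}\right) \left(-473\right) = \left(\left(4 + \left(- \frac{18}{4}\right)^{2} + \left(- \frac{18}{4}\right)^{3}\right) + 16\right) \left(-473\right) = \left(\left(4 + \left(\left(-18\right) \frac{1}{4}\right)^{2} + \left(\left(-18\right) \frac{1}{4}\right)^{3}\right) + 16\right) \left(-473\right) = \left(\left(4 + \left(- \frac{9}{2}\right)^{2} + \left(- \frac{9}{2}\right)^{3}\right) + 16\right) \left(-473\right) = \left(\left(4 + \frac{81}{4} - \frac{729}{8}\right) + 16\right) \left(-473\right) = \left(- \frac{535}{8} + 16\right) \left(-473\right) = \left(- \frac{407}{8}\right) \left(-473\right) = \frac{192511}{8}$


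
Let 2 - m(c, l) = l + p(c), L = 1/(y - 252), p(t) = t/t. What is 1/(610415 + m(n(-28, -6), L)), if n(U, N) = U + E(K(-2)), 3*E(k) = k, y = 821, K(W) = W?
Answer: 569/347326703 ≈ 1.6382e-6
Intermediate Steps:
E(k) = k/3
p(t) = 1
n(U, N) = -⅔ + U (n(U, N) = U + (⅓)*(-2) = U - ⅔ = -⅔ + U)
L = 1/569 (L = 1/(821 - 252) = 1/569 ≈ 0.0017575)
m(c, l) = 1 - l (m(c, l) = 2 - (l + 1) = 2 - (1 + l) = 2 + (-1 - l) = 1 - l)
1/(610415 + m(n(-28, -6), L)) = 1/(610415 + (1 - 1*1/569)) = 1/(610415 + (1 - 1/569)) = 1/(610415 + 568/569) = 1/(347326703/569) = 569/347326703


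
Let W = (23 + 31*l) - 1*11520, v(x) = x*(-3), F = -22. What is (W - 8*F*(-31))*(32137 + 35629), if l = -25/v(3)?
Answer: -10287014332/9 ≈ -1.1430e+9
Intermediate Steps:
v(x) = -3*x
l = 25/9 (l = -25/((-3*3)) = -25/(-9) = -25*(-1/9) = 25/9 ≈ 2.7778)
W = -102698/9 (W = (23 + 31*(25/9)) - 1*11520 = (23 + 775/9) - 11520 = 982/9 - 11520 = -102698/9 ≈ -11411.)
(W - 8*F*(-31))*(32137 + 35629) = (-102698/9 - 8*(-22)*(-31))*(32137 + 35629) = (-102698/9 + 176*(-31))*67766 = (-102698/9 - 5456)*67766 = -151802/9*67766 = -10287014332/9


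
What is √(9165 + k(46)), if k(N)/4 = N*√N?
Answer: √(9165 + 184*√46) ≈ 102.04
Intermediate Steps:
k(N) = 4*N^(3/2) (k(N) = 4*(N*√N) = 4*N^(3/2))
√(9165 + k(46)) = √(9165 + 4*46^(3/2)) = √(9165 + 4*(46*√46)) = √(9165 + 184*√46)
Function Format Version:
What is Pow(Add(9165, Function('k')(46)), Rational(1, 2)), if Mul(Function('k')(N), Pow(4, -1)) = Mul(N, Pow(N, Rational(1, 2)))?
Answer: Pow(Add(9165, Mul(184, Pow(46, Rational(1, 2)))), Rational(1, 2)) ≈ 102.04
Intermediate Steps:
Function('k')(N) = Mul(4, Pow(N, Rational(3, 2))) (Function('k')(N) = Mul(4, Mul(N, Pow(N, Rational(1, 2)))) = Mul(4, Pow(N, Rational(3, 2))))
Pow(Add(9165, Function('k')(46)), Rational(1, 2)) = Pow(Add(9165, Mul(4, Pow(46, Rational(3, 2)))), Rational(1, 2)) = Pow(Add(9165, Mul(4, Mul(46, Pow(46, Rational(1, 2))))), Rational(1, 2)) = Pow(Add(9165, Mul(184, Pow(46, Rational(1, 2)))), Rational(1, 2))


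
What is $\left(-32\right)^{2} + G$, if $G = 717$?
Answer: $1741$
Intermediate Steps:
$\left(-32\right)^{2} + G = \left(-32\right)^{2} + 717 = 1024 + 717 = 1741$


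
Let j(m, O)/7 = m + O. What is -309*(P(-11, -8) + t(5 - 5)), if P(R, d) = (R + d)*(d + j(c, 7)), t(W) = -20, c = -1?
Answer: 205794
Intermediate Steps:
j(m, O) = 7*O + 7*m (j(m, O) = 7*(m + O) = 7*(O + m) = 7*O + 7*m)
P(R, d) = (42 + d)*(R + d) (P(R, d) = (R + d)*(d + (7*7 + 7*(-1))) = (R + d)*(d + (49 - 7)) = (R + d)*(d + 42) = (R + d)*(42 + d) = (42 + d)*(R + d))
-309*(P(-11, -8) + t(5 - 5)) = -309*(((-8)² + 42*(-11) + 42*(-8) - 11*(-8)) - 20) = -309*((64 - 462 - 336 + 88) - 20) = -309*(-646 - 20) = -309*(-666) = 205794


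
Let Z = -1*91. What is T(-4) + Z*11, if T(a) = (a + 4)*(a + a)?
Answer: -1001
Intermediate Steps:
T(a) = 2*a*(4 + a) (T(a) = (4 + a)*(2*a) = 2*a*(4 + a))
Z = -91
T(-4) + Z*11 = 2*(-4)*(4 - 4) - 91*11 = 2*(-4)*0 - 1001 = 0 - 1001 = -1001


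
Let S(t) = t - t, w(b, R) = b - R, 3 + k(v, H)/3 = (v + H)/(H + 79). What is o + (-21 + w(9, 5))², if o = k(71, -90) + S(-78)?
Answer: 3137/11 ≈ 285.18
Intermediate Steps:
k(v, H) = -9 + 3*(H + v)/(79 + H) (k(v, H) = -9 + 3*((v + H)/(H + 79)) = -9 + 3*((H + v)/(79 + H)) = -9 + 3*(H + v)/(79 + H))
S(t) = 0
o = -42/11 (o = 3*(-237 + 71 - 2*(-90))/(79 - 90) + 0 = 3*(-237 + 71 + 180)/(-11) + 0 = 3*(-1/11)*14 + 0 = -42/11 + 0 = -42/11 ≈ -3.8182)
o + (-21 + w(9, 5))² = -42/11 + (-21 + (9 - 1*5))² = -42/11 + (-21 + (9 - 5))² = -42/11 + (-21 + 4)² = -42/11 + (-17)² = -42/11 + 289 = 3137/11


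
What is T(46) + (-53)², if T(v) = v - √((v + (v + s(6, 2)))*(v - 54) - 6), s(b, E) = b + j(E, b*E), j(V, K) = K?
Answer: 2855 - I*√886 ≈ 2855.0 - 29.766*I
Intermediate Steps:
s(b, E) = b + E*b (s(b, E) = b + b*E = b + E*b)
T(v) = v - √(-6 + (-54 + v)*(18 + 2*v)) (T(v) = v - √((v + (v + 6*(1 + 2)))*(v - 54) - 6) = v - √((v + (v + 6*3))*(-54 + v) - 6) = v - √((v + (v + 18))*(-54 + v) - 6) = v - √((v + (18 + v))*(-54 + v) - 6) = v - √((18 + 2*v)*(-54 + v) - 6) = v - √((-54 + v)*(18 + 2*v) - 6) = v - √(-6 + (-54 + v)*(18 + 2*v)))
T(46) + (-53)² = (46 - √(-978 - 90*46 + 2*46²)) + (-53)² = (46 - √(-978 - 4140 + 2*2116)) + 2809 = (46 - √(-978 - 4140 + 4232)) + 2809 = (46 - √(-886)) + 2809 = (46 - I*√886) + 2809 = 2855 - I*√886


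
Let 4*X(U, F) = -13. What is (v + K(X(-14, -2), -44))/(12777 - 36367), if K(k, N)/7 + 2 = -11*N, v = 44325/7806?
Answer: -8793923/61381180 ≈ -0.14327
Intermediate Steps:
v = 14775/2602 (v = 44325*(1/7806) = 14775/2602 ≈ 5.6783)
X(U, F) = -13/4 (X(U, F) = (1/4)*(-13) = -13/4)
K(k, N) = -14 - 77*N (K(k, N) = -14 + 7*(-11*N) = -14 - 77*N)
(v + K(X(-14, -2), -44))/(12777 - 36367) = (14775/2602 + (-14 - 77*(-44)))/(12777 - 36367) = (14775/2602 + (-14 + 3388))/(-23590) = (14775/2602 + 3374)*(-1/23590) = (8793923/2602)*(-1/23590) = -8793923/61381180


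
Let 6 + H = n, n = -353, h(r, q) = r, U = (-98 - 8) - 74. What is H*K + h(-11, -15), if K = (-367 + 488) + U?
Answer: 21170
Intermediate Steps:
U = -180 (U = -106 - 74 = -180)
K = -59 (K = (-367 + 488) - 180 = 121 - 180 = -59)
H = -359 (H = -6 - 353 = -359)
H*K + h(-11, -15) = -359*(-59) - 11 = 21181 - 11 = 21170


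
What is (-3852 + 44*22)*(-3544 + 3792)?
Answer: -715232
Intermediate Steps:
(-3852 + 44*22)*(-3544 + 3792) = (-3852 + 968)*248 = -2884*248 = -715232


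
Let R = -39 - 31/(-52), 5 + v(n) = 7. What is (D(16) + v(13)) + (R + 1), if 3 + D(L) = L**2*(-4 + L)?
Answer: 157747/52 ≈ 3033.6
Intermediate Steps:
v(n) = 2 (v(n) = -5 + 7 = 2)
D(L) = -3 + L**2*(-4 + L)
R = -1997/52 (R = -39 - 31*(-1/52) = -39 + 31/52 = -1997/52 ≈ -38.404)
(D(16) + v(13)) + (R + 1) = ((-3 + 16**3 - 4*16**2) + 2) + (-1997/52 + 1) = ((-3 + 4096 - 4*256) + 2) - 1945/52 = ((-3 + 4096 - 1024) + 2) - 1945/52 = (3069 + 2) - 1945/52 = 3071 - 1945/52 = 157747/52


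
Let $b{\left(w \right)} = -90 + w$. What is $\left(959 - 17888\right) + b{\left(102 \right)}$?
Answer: $-16917$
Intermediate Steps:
$\left(959 - 17888\right) + b{\left(102 \right)} = \left(959 - 17888\right) + \left(-90 + 102\right) = -16929 + 12 = -16917$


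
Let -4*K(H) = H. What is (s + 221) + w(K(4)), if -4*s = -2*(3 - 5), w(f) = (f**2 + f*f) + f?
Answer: 221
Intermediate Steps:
K(H) = -H/4
w(f) = f + 2*f**2 (w(f) = (f**2 + f**2) + f = 2*f**2 + f = f + 2*f**2)
s = -1 (s = -(-1)*(3 - 5)/2 = -(-1)*(-2)/2 = -1/4*4 = -1)
(s + 221) + w(K(4)) = (-1 + 221) + (-1/4*4)*(1 + 2*(-1/4*4)) = 220 - (1 + 2*(-1)) = 220 - (1 - 2) = 220 - 1*(-1) = 220 + 1 = 221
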